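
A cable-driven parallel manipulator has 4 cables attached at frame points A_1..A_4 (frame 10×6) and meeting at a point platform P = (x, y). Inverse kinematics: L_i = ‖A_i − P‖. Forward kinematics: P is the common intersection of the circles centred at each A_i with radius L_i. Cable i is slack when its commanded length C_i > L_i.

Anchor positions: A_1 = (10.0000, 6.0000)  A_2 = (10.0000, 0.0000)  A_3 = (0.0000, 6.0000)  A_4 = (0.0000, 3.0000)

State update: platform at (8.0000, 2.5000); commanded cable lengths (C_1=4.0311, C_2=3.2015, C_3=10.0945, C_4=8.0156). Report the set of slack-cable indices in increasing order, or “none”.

3

cable 1: L_1 = ‖A_1−P‖ = 4.0311;  C_1 = 4.0311 → taut
cable 2: L_2 = ‖A_2−P‖ = 3.2016;  C_2 = 3.2015 → taut
cable 3: L_3 = ‖A_3−P‖ = 8.7321;  C_3 = 10.0945 → slack
cable 4: L_4 = ‖A_4−P‖ = 8.0156;  C_4 = 8.0156 → taut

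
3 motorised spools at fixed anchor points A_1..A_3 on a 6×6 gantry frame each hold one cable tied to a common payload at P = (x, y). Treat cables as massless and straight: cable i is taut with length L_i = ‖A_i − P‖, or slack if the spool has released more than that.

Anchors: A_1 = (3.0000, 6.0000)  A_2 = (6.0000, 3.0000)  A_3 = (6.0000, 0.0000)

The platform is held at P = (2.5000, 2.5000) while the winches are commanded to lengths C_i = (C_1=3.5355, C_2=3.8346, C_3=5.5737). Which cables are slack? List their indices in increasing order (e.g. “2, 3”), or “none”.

2, 3

cable 1: √((0.5000)²+(3.5000)²)=3.5355, C_1=3.5355: taut
cable 2: √((3.5000)²+(0.5000)²)=3.5355, C_2=3.8346: slack
cable 3: √((3.5000)²+(-2.5000)²)=4.3012, C_3=5.5737: slack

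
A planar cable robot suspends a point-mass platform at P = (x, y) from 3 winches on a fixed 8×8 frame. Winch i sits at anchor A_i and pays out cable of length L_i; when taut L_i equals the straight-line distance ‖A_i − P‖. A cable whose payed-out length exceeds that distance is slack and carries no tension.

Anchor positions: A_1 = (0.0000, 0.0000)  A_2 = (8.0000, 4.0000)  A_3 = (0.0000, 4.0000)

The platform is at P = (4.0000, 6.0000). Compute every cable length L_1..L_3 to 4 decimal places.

cable 1: Δx=-4.0000, Δy=-6.0000; L_1 = √(Δx²+Δy²) = 7.2111
cable 2: Δx=4.0000, Δy=-2.0000; L_2 = √(Δx²+Δy²) = 4.4721
cable 3: Δx=-4.0000, Δy=-2.0000; L_3 = √(Δx²+Δy²) = 4.4721

(7.2111, 4.4721, 4.4721)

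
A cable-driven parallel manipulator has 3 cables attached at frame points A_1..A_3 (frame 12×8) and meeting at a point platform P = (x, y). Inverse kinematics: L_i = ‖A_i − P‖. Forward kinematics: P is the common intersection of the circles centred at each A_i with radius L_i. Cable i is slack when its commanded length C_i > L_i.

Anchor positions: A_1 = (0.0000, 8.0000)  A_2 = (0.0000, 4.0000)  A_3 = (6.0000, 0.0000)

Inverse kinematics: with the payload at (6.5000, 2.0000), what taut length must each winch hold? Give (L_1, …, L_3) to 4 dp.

(8.8459, 6.8007, 2.0616)

L_1 = √((0.0000−6.5000)² + (8.0000−2.0000)²) = 8.8459
L_2 = √((0.0000−6.5000)² + (4.0000−2.0000)²) = 6.8007
L_3 = √((6.0000−6.5000)² + (0.0000−2.0000)²) = 2.0616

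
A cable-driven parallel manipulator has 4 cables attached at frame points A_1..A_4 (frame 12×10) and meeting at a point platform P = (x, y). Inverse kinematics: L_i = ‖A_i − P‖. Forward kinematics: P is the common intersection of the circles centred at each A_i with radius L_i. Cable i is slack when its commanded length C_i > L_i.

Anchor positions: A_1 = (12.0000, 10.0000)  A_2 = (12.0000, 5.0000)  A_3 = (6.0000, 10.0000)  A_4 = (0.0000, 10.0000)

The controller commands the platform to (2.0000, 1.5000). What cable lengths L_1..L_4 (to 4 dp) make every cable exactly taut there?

cable 1: Δx=10.0000, Δy=8.5000; L_1 = √(Δx²+Δy²) = 13.1244
cable 2: Δx=10.0000, Δy=3.5000; L_2 = √(Δx²+Δy²) = 10.5948
cable 3: Δx=4.0000, Δy=8.5000; L_3 = √(Δx²+Δy²) = 9.3941
cable 4: Δx=-2.0000, Δy=8.5000; L_4 = √(Δx²+Δy²) = 8.7321

(13.1244, 10.5948, 9.3941, 8.7321)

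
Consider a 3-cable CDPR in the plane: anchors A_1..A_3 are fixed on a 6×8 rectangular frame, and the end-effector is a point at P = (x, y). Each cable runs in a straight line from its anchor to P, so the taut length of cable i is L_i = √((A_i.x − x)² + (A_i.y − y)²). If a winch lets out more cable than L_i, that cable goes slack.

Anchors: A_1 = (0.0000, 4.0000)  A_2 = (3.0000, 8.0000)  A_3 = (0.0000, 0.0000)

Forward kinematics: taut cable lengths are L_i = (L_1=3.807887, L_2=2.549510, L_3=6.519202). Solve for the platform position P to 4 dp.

expand ‖A_i−P‖²=L_i² and subtract eq 1 (k_i ≔ ‖A_i‖²−L_i²)
k_1 = 0.0000+16.0000−14.5000 = 1.5000
eq1−eq2 → [-6.0000  -8.0000]·P = -65.0000
eq1−eq3 → [0.0000  8.0000]·P = 44.0000
2×2 solve → P = (3.5000, 5.5000)

(3.5000, 5.5000)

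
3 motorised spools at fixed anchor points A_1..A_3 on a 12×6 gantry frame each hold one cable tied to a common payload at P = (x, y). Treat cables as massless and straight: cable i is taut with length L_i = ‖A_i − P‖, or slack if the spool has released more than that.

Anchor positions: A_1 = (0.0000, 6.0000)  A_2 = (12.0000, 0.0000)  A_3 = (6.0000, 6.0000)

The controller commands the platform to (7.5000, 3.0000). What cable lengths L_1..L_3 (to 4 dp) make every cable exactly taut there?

(8.0777, 5.4083, 3.3541)

L_1 = √((0.0000−7.5000)² + (6.0000−3.0000)²) = 8.0777
L_2 = √((12.0000−7.5000)² + (0.0000−3.0000)²) = 5.4083
L_3 = √((6.0000−7.5000)² + (6.0000−3.0000)²) = 3.3541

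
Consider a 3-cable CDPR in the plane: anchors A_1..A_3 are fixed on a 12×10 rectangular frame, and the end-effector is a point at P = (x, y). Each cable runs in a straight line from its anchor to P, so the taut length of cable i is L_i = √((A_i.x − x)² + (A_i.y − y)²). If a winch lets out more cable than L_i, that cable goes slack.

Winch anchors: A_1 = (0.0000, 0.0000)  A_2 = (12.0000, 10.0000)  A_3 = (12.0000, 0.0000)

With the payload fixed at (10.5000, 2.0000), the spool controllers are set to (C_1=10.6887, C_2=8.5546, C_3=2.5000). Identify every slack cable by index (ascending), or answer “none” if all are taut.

i=1: geometric 10.6888 vs commanded 10.6887 ⇒ taut
i=2: geometric 8.1394 vs commanded 8.5546 ⇒ slack
i=3: geometric 2.5000 vs commanded 2.5000 ⇒ taut

2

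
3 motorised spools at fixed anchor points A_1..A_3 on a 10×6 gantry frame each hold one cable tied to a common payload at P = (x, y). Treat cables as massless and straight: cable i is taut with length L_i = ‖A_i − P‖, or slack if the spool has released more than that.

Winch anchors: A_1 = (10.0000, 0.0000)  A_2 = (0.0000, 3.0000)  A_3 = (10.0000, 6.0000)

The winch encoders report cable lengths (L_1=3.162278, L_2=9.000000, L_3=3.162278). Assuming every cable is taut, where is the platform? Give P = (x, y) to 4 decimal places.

expand ‖A_i−P‖²=L_i² and subtract eq 1 (k_i ≔ ‖A_i‖²−L_i²)
k_1 = 100.0000+0.0000−10.0000 = 90.0000
eq1−eq2 → [20.0000  -6.0000]·P = 162.0000
eq1−eq3 → [0.0000  -12.0000]·P = -36.0000
2×2 solve → P = (9.0000, 3.0000)

(9.0000, 3.0000)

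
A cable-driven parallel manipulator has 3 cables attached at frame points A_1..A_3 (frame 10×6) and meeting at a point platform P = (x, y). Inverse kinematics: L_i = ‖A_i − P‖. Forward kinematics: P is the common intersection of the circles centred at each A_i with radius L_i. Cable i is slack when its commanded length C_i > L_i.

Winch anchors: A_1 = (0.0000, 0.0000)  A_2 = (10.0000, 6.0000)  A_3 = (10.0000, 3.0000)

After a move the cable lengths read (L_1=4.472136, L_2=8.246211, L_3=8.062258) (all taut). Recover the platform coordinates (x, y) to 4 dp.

(2.0000, 4.0000)

circle eqns → linear via eq_j − eq_1; set q_j = A_j·A_j − L_j²
q_1 = 0.0000+0.0000−20.0000 = -20.0000
-20.0000·x − 12.0000·y = q_1−q_2 = -88.0000
-20.0000·x − 6.0000·y = q_1−q_3 = -64.0000
solve first two rows → x=2.0000, y=4.0000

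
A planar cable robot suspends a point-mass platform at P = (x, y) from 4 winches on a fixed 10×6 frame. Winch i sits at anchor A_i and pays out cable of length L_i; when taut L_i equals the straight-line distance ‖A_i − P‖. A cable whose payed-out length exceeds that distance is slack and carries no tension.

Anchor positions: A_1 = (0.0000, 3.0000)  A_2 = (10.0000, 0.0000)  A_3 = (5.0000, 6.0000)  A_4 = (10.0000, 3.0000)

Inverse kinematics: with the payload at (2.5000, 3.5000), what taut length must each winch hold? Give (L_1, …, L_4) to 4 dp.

(2.5495, 8.2765, 3.5355, 7.5166)

L_1: Δ = A_1−P = (-2.5000, -0.5000) → ‖Δ‖ = √6.5000 = 2.5495
L_2: Δ = A_2−P = (7.5000, -3.5000) → ‖Δ‖ = √68.5000 = 8.2765
L_3: Δ = A_3−P = (2.5000, 2.5000) → ‖Δ‖ = √12.5000 = 3.5355
L_4: Δ = A_4−P = (7.5000, -0.5000) → ‖Δ‖ = √56.5000 = 7.5166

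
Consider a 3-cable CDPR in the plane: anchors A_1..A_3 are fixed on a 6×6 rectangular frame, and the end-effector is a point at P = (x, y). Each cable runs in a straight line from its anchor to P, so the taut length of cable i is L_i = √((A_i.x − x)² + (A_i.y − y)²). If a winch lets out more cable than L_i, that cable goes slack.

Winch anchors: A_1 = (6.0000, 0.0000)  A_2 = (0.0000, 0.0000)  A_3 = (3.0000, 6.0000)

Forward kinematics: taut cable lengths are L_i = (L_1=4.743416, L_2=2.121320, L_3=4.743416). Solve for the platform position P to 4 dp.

expand ‖A_i−P‖²=L_i² and subtract eq 1 (q_i ≔ ‖A_i‖²−L_i²)
q_1 = 36.0000+0.0000−22.5000 = 13.5000
eq1−eq2 → [12.0000  0.0000]·P = 18.0000
eq1−eq3 → [6.0000  -12.0000]·P = -9.0000
2×2 solve → P = (1.5000, 1.5000)

(1.5000, 1.5000)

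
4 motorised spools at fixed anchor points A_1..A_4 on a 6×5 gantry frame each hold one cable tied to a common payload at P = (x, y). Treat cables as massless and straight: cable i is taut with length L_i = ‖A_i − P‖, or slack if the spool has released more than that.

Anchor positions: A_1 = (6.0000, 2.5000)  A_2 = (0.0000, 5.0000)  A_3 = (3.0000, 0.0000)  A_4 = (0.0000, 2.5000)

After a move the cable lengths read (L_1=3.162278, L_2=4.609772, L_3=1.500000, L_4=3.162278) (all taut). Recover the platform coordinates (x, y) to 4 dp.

(3.0000, 1.5000)

each cable: (A_i−P)·(A_i−P) = L_i²; let q_i = ‖A_i‖²−L_i²
q_1 = 36.0000+6.2500−10.0000 = 32.2500
row 1: 12.0000x − 5.0000y = 28.5000  (q_2=3.7500)
row 2: 6.0000x + 5.0000y = 25.5000  (q_3=6.7500)
row 3: 12.0000x + 0.0000y = 36.0000  (q_4=-3.7500)
Cramer on rows 1–2 → x = 3.0000, y = 1.5000
check cable 4: ‖A_4−P‖² = 10.0000 ≈ L_4² = 10.0000 ✓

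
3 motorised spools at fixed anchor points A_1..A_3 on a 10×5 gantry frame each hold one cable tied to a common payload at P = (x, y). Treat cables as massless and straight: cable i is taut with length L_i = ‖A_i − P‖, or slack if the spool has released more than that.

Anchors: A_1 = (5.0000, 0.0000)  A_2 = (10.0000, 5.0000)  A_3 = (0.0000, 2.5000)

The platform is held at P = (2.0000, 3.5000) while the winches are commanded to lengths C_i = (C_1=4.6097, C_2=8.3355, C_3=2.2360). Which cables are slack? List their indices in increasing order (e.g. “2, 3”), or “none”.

i=1: geometric 4.6098 vs commanded 4.6097 ⇒ taut
i=2: geometric 8.1394 vs commanded 8.3355 ⇒ slack
i=3: geometric 2.2361 vs commanded 2.2360 ⇒ taut

2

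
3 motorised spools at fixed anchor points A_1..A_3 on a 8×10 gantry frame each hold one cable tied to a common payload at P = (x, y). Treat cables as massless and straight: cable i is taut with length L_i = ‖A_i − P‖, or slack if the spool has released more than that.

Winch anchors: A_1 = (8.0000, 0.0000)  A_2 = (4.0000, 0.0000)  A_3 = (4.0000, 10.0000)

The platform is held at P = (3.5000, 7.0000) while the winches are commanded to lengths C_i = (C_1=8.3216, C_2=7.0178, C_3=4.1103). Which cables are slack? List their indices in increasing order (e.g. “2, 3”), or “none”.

i=1: geometric 8.3217 vs commanded 8.3216 ⇒ taut
i=2: geometric 7.0178 vs commanded 7.0178 ⇒ taut
i=3: geometric 3.0414 vs commanded 4.1103 ⇒ slack

3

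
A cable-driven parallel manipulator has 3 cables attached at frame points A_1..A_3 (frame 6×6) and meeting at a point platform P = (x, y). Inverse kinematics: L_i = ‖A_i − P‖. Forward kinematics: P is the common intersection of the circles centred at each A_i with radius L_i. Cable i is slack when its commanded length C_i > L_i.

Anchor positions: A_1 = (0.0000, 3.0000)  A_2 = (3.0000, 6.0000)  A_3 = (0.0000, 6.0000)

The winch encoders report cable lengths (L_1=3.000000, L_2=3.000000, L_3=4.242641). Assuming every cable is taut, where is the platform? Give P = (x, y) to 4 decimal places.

(3.0000, 3.0000)

expand ‖A_i−P‖²=L_i² and subtract eq 1 (k_i ≔ ‖A_i‖²−L_i²)
k_1 = 0.0000+9.0000−9.0000 = 0.0000
eq1−eq2 → [-6.0000  -6.0000]·P = -36.0000
eq1−eq3 → [0.0000  -6.0000]·P = -18.0000
2×2 solve → P = (3.0000, 3.0000)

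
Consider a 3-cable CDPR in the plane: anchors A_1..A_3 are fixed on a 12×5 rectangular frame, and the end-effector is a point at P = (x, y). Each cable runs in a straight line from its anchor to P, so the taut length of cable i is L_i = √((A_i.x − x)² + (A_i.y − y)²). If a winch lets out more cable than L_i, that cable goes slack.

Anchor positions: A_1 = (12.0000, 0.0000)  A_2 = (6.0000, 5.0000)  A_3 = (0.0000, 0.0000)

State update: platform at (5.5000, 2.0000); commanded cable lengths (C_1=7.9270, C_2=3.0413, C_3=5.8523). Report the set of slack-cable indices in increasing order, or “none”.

1

cable 1: L_1 = ‖A_1−P‖ = 6.8007;  C_1 = 7.9270 → slack
cable 2: L_2 = ‖A_2−P‖ = 3.0414;  C_2 = 3.0413 → taut
cable 3: L_3 = ‖A_3−P‖ = 5.8523;  C_3 = 5.8523 → taut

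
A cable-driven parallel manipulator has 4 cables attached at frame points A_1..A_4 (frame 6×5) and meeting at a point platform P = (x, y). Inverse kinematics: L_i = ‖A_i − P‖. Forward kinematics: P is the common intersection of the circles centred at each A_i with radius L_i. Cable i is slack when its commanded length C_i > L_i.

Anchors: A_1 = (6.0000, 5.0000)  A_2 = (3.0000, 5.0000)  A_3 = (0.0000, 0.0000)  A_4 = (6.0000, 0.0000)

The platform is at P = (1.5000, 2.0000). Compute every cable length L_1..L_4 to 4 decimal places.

cable 1: Δx=4.5000, Δy=3.0000; L_1 = √(Δx²+Δy²) = 5.4083
cable 2: Δx=1.5000, Δy=3.0000; L_2 = √(Δx²+Δy²) = 3.3541
cable 3: Δx=-1.5000, Δy=-2.0000; L_3 = √(Δx²+Δy²) = 2.5000
cable 4: Δx=4.5000, Δy=-2.0000; L_4 = √(Δx²+Δy²) = 4.9244

(5.4083, 3.3541, 2.5000, 4.9244)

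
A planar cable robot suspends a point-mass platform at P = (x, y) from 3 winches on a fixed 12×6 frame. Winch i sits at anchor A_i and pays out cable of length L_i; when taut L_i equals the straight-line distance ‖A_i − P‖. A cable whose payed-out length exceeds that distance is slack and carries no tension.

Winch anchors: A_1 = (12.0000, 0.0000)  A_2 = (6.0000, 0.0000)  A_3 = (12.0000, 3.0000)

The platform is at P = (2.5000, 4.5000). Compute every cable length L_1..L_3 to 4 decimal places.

(10.5119, 5.7009, 9.6177)

L_1 = √((12.0000−2.5000)² + (0.0000−4.5000)²) = 10.5119
L_2 = √((6.0000−2.5000)² + (0.0000−4.5000)²) = 5.7009
L_3 = √((12.0000−2.5000)² + (3.0000−4.5000)²) = 9.6177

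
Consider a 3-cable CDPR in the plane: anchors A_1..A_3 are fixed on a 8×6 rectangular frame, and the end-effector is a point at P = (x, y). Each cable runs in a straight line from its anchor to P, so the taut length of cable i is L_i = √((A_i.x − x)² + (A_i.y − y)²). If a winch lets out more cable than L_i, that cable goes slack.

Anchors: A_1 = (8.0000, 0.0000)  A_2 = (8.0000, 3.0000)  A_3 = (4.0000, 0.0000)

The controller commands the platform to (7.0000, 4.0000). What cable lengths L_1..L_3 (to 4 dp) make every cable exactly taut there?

(4.1231, 1.4142, 5.0000)

L_1: Δ = A_1−P = (1.0000, -4.0000) → ‖Δ‖ = √17.0000 = 4.1231
L_2: Δ = A_2−P = (1.0000, -1.0000) → ‖Δ‖ = √2.0000 = 1.4142
L_3: Δ = A_3−P = (-3.0000, -4.0000) → ‖Δ‖ = √25.0000 = 5.0000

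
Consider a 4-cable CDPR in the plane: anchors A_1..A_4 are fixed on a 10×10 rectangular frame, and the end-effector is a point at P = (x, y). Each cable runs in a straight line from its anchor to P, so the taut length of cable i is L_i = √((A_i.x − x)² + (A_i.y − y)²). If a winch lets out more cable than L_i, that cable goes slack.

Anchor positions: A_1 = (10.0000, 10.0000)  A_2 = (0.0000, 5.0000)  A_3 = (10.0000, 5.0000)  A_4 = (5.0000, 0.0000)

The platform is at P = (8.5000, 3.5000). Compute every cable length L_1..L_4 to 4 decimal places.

(6.6708, 8.6313, 2.1213, 4.9497)

L_1 = √((10.0000−8.5000)² + (10.0000−3.5000)²) = 6.6708
L_2 = √((0.0000−8.5000)² + (5.0000−3.5000)²) = 8.6313
L_3 = √((10.0000−8.5000)² + (5.0000−3.5000)²) = 2.1213
L_4 = √((5.0000−8.5000)² + (0.0000−3.5000)²) = 4.9497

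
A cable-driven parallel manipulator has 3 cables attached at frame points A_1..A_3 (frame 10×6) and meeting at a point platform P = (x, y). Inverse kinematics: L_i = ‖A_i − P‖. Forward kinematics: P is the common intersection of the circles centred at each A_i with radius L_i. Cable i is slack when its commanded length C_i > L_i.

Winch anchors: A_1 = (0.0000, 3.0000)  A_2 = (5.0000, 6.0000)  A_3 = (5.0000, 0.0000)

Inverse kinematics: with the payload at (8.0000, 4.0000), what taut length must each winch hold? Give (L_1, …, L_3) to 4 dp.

L_1: Δ = A_1−P = (-8.0000, -1.0000) → ‖Δ‖ = √65.0000 = 8.0623
L_2: Δ = A_2−P = (-3.0000, 2.0000) → ‖Δ‖ = √13.0000 = 3.6056
L_3: Δ = A_3−P = (-3.0000, -4.0000) → ‖Δ‖ = √25.0000 = 5.0000

(8.0623, 3.6056, 5.0000)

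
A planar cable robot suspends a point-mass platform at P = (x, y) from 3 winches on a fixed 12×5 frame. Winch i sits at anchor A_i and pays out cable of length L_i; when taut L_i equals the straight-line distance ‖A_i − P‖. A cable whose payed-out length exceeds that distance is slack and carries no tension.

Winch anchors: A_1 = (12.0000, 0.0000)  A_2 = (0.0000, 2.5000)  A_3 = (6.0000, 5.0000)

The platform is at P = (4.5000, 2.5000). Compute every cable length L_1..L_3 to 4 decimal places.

(7.9057, 4.5000, 2.9155)

cable 1: Δx=7.5000, Δy=-2.5000; L_1 = √(Δx²+Δy²) = 7.9057
cable 2: Δx=-4.5000, Δy=0.0000; L_2 = √(Δx²+Δy²) = 4.5000
cable 3: Δx=1.5000, Δy=2.5000; L_3 = √(Δx²+Δy²) = 2.9155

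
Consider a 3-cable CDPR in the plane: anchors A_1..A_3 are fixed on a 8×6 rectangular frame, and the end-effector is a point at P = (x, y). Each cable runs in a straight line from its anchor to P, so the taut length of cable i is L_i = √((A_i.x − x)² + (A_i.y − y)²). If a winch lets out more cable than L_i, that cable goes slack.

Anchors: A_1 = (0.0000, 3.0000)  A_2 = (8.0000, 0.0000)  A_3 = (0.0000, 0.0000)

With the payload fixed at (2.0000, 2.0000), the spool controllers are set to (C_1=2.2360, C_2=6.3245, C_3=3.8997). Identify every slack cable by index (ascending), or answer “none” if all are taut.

3

cable 1: √((-2.0000)²+(1.0000)²)=2.2361, C_1=2.2360: taut
cable 2: √((6.0000)²+(-2.0000)²)=6.3246, C_2=6.3245: taut
cable 3: √((-2.0000)²+(-2.0000)²)=2.8284, C_3=3.8997: slack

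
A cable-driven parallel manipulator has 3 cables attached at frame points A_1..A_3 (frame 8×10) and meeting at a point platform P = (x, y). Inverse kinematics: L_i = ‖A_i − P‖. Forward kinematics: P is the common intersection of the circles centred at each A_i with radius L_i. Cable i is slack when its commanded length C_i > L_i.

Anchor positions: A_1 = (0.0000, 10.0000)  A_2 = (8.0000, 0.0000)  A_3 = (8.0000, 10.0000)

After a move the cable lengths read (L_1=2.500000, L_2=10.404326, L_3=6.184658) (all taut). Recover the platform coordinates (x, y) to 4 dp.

each cable: (A_i−P)·(A_i−P) = L_i²; let k_i = ‖A_i‖²−L_i²
k_1 = 0.0000+100.0000−6.2500 = 93.7500
row 1: -16.0000x + 20.0000y = 138.0000  (k_2=-44.2500)
row 2: -16.0000x + 0.0000y = -32.0000  (k_3=125.7500)
Cramer on rows 1–2 → x = 2.0000, y = 8.5000

(2.0000, 8.5000)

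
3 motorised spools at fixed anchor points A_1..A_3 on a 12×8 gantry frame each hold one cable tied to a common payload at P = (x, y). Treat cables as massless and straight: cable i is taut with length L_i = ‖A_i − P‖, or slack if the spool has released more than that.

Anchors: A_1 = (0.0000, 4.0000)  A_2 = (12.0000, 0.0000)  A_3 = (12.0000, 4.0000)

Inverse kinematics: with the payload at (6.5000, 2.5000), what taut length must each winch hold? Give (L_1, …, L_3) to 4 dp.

(6.6708, 6.0415, 5.7009)

L_1: Δ = A_1−P = (-6.5000, 1.5000) → ‖Δ‖ = √44.5000 = 6.6708
L_2: Δ = A_2−P = (5.5000, -2.5000) → ‖Δ‖ = √36.5000 = 6.0415
L_3: Δ = A_3−P = (5.5000, 1.5000) → ‖Δ‖ = √32.5000 = 5.7009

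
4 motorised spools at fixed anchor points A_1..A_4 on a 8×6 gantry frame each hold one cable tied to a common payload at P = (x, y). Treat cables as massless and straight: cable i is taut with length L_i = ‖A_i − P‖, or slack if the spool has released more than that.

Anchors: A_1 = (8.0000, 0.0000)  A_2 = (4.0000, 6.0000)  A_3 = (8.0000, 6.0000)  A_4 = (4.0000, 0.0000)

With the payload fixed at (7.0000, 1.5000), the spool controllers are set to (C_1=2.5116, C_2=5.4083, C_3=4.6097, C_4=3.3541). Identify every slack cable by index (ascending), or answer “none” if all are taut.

1

cable 1: √((1.0000)²+(-1.5000)²)=1.8028, C_1=2.5116: slack
cable 2: √((-3.0000)²+(4.5000)²)=5.4083, C_2=5.4083: taut
cable 3: √((1.0000)²+(4.5000)²)=4.6098, C_3=4.6097: taut
cable 4: √((-3.0000)²+(-1.5000)²)=3.3541, C_4=3.3541: taut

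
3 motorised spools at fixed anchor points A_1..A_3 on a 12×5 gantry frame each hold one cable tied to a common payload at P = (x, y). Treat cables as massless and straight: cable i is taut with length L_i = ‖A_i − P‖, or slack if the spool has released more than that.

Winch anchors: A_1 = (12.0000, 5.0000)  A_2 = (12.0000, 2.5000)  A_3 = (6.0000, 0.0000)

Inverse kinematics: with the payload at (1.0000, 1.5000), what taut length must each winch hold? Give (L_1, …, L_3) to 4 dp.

(11.5434, 11.0454, 5.2202)

L_1 = √((12.0000−1.0000)² + (5.0000−1.5000)²) = 11.5434
L_2 = √((12.0000−1.0000)² + (2.5000−1.5000)²) = 11.0454
L_3 = √((6.0000−1.0000)² + (0.0000−1.5000)²) = 5.2202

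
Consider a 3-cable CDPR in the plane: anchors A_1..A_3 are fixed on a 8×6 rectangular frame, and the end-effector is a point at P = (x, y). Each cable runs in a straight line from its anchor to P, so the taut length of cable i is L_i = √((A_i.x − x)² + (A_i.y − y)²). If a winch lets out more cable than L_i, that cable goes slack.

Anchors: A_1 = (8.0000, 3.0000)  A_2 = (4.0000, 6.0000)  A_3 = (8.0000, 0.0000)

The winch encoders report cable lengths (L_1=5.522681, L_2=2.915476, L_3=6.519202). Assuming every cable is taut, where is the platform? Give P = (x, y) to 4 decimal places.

expand ‖A_i−P‖²=L_i² and subtract eq 1 (q_i ≔ ‖A_i‖²−L_i²)
q_1 = 64.0000+9.0000−30.5000 = 42.5000
eq1−eq2 → [8.0000  -6.0000]·P = -1.0000
eq1−eq3 → [0.0000  6.0000]·P = 21.0000
2×2 solve → P = (2.5000, 3.5000)

(2.5000, 3.5000)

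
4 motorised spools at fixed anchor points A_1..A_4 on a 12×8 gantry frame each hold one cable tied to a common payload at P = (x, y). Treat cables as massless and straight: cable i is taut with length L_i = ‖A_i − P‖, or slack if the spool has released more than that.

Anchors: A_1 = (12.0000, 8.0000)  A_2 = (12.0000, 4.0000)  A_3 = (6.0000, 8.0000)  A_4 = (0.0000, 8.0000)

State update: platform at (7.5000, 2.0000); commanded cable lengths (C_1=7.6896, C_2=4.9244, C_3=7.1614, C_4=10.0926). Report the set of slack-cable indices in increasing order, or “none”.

1, 3, 4

cable 1: L_1 = ‖A_1−P‖ = 7.5000;  C_1 = 7.6896 → slack
cable 2: L_2 = ‖A_2−P‖ = 4.9244;  C_2 = 4.9244 → taut
cable 3: L_3 = ‖A_3−P‖ = 6.1847;  C_3 = 7.1614 → slack
cable 4: L_4 = ‖A_4−P‖ = 9.6047;  C_4 = 10.0926 → slack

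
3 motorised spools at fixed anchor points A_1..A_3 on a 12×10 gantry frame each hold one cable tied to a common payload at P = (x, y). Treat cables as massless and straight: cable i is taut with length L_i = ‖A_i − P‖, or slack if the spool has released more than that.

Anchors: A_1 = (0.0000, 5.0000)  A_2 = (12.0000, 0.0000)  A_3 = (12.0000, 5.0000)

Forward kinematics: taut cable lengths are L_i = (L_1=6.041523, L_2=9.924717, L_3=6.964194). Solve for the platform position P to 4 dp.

(5.5000, 7.5000)

expand ‖A_i−P‖²=L_i² and subtract eq 1 (c_i ≔ ‖A_i‖²−L_i²)
c_1 = 0.0000+25.0000−36.5000 = -11.5000
eq1−eq2 → [-24.0000  10.0000]·P = -57.0000
eq1−eq3 → [-24.0000  0.0000]·P = -132.0000
2×2 solve → P = (5.5000, 7.5000)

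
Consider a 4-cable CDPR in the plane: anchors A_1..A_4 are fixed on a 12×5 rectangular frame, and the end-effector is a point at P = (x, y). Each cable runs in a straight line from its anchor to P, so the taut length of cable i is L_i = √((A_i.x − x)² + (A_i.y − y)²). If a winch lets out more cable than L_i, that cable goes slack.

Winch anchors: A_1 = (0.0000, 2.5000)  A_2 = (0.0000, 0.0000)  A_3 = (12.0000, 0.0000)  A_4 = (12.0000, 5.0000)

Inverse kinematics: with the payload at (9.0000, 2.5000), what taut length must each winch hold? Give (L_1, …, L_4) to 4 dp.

L_1: Δ = A_1−P = (-9.0000, 0.0000) → ‖Δ‖ = √81.0000 = 9.0000
L_2: Δ = A_2−P = (-9.0000, -2.5000) → ‖Δ‖ = √87.2500 = 9.3408
L_3: Δ = A_3−P = (3.0000, -2.5000) → ‖Δ‖ = √15.2500 = 3.9051
L_4: Δ = A_4−P = (3.0000, 2.5000) → ‖Δ‖ = √15.2500 = 3.9051

(9.0000, 9.3408, 3.9051, 3.9051)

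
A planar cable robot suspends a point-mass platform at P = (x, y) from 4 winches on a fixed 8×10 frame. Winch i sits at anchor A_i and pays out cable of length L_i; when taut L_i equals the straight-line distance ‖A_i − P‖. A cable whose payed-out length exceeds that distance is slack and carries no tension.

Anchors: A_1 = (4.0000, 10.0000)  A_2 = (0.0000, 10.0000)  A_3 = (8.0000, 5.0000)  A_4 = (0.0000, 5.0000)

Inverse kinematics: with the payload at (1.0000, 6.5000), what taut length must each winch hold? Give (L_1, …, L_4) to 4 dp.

L_1 = √((4.0000−1.0000)² + (10.0000−6.5000)²) = 4.6098
L_2 = √((0.0000−1.0000)² + (10.0000−6.5000)²) = 3.6401
L_3 = √((8.0000−1.0000)² + (5.0000−6.5000)²) = 7.1589
L_4 = √((0.0000−1.0000)² + (5.0000−6.5000)²) = 1.8028

(4.6098, 3.6401, 7.1589, 1.8028)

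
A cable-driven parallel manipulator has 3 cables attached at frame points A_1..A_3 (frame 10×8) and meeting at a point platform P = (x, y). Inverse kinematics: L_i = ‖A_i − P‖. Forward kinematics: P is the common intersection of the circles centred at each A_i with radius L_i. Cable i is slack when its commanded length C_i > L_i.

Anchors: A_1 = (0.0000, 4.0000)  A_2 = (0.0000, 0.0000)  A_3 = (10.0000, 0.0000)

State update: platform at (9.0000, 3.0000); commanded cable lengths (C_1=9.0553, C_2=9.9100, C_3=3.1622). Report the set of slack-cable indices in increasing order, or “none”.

cable 1: √((-9.0000)²+(1.0000)²)=9.0554, C_1=9.0553: taut
cable 2: √((-9.0000)²+(-3.0000)²)=9.4868, C_2=9.9100: slack
cable 3: √((1.0000)²+(-3.0000)²)=3.1623, C_3=3.1622: taut

2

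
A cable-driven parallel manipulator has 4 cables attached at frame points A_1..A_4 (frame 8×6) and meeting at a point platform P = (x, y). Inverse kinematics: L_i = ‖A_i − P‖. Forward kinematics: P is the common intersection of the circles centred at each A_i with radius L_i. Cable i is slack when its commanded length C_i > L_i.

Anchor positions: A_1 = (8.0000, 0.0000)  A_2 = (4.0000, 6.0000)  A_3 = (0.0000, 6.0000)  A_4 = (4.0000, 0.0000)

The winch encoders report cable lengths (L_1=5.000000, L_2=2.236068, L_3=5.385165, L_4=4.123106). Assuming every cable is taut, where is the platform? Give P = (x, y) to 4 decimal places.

each cable: (A_i−P)·(A_i−P) = L_i²; let c_i = ‖A_i‖²−L_i²
c_1 = 64.0000+0.0000−25.0000 = 39.0000
row 1: 8.0000x − 12.0000y = -8.0000  (c_2=47.0000)
row 2: 16.0000x − 12.0000y = 32.0000  (c_3=7.0000)
row 3: 8.0000x + 0.0000y = 40.0000  (c_4=-1.0000)
Cramer on rows 1–2 → x = 5.0000, y = 4.0000
check cable 4: ‖A_4−P‖² = 17.0000 ≈ L_4² = 17.0000 ✓

(5.0000, 4.0000)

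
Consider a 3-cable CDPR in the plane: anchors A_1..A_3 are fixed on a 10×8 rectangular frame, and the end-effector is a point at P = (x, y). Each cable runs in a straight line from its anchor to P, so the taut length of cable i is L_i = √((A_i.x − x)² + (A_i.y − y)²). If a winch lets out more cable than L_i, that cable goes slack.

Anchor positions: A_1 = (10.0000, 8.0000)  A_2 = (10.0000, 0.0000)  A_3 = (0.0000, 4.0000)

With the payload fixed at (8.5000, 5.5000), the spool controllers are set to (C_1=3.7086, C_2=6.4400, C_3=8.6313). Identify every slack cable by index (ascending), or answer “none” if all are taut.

i=1: geometric 2.9155 vs commanded 3.7086 ⇒ slack
i=2: geometric 5.7009 vs commanded 6.4400 ⇒ slack
i=3: geometric 8.6313 vs commanded 8.6313 ⇒ taut

1, 2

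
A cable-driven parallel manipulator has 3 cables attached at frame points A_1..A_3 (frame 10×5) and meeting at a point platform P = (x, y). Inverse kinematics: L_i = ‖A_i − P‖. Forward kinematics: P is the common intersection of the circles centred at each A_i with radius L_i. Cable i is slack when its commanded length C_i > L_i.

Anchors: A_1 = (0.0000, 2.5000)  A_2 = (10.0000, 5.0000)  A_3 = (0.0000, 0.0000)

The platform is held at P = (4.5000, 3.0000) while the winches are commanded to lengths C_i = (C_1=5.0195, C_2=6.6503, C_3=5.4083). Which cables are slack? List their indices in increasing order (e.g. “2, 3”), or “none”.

1, 2

cable 1: L_1 = ‖A_1−P‖ = 4.5277;  C_1 = 5.0195 → slack
cable 2: L_2 = ‖A_2−P‖ = 5.8523;  C_2 = 6.6503 → slack
cable 3: L_3 = ‖A_3−P‖ = 5.4083;  C_3 = 5.4083 → taut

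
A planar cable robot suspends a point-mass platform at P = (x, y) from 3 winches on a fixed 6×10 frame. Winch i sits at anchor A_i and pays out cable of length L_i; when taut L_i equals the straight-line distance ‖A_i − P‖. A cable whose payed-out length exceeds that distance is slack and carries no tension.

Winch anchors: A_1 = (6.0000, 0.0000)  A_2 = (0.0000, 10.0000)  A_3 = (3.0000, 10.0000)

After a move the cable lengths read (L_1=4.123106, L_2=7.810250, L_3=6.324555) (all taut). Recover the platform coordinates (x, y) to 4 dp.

each cable: (A_i−P)·(A_i−P) = L_i²; let q_i = ‖A_i‖²−L_i²
q_1 = 36.0000+0.0000−17.0000 = 19.0000
row 1: 12.0000x − 20.0000y = -20.0000  (q_2=39.0000)
row 2: 6.0000x − 20.0000y = -50.0000  (q_3=69.0000)
Cramer on rows 1–2 → x = 5.0000, y = 4.0000

(5.0000, 4.0000)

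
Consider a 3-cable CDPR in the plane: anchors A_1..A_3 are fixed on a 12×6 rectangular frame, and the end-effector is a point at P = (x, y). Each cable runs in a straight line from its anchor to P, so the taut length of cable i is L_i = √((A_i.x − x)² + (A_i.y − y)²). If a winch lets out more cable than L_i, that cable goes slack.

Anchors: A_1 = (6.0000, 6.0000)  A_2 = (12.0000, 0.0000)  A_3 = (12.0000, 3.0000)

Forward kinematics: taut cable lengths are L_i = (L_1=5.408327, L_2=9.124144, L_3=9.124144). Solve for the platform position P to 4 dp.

(3.0000, 1.5000)

circle eqns → linear via eq_j − eq_1; set q_j = A_j·A_j − L_j²
q_1 = 36.0000+36.0000−29.2500 = 42.7500
-12.0000·x + 12.0000·y = q_1−q_2 = -18.0000
-12.0000·x + 6.0000·y = q_1−q_3 = -27.0000
solve first two rows → x=3.0000, y=1.5000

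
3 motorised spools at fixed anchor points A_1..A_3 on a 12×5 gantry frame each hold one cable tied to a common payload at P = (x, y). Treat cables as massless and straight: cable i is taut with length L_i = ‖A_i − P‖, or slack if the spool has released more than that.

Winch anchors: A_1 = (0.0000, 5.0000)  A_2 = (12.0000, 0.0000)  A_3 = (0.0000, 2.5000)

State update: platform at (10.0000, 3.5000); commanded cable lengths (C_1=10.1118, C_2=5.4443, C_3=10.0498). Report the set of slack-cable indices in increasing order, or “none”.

2

cable 1: √((-10.0000)²+(1.5000)²)=10.1119, C_1=10.1118: taut
cable 2: √((2.0000)²+(-3.5000)²)=4.0311, C_2=5.4443: slack
cable 3: √((-10.0000)²+(-1.0000)²)=10.0499, C_3=10.0498: taut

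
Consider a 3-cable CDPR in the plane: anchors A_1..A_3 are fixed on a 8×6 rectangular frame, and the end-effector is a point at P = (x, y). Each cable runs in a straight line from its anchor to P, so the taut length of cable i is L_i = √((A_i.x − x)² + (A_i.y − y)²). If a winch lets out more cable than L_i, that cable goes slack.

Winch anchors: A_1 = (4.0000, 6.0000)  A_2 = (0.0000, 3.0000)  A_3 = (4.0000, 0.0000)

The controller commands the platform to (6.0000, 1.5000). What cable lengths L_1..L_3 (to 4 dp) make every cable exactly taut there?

L_1: Δ = A_1−P = (-2.0000, 4.5000) → ‖Δ‖ = √24.2500 = 4.9244
L_2: Δ = A_2−P = (-6.0000, 1.5000) → ‖Δ‖ = √38.2500 = 6.1847
L_3: Δ = A_3−P = (-2.0000, -1.5000) → ‖Δ‖ = √6.2500 = 2.5000

(4.9244, 6.1847, 2.5000)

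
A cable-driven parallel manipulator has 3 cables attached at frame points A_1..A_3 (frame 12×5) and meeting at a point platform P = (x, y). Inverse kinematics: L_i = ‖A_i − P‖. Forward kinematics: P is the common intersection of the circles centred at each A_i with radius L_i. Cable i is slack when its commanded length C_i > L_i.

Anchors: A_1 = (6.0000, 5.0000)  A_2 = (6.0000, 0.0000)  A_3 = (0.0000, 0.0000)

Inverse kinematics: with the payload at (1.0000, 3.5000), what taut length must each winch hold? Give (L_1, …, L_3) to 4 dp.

(5.2202, 6.1033, 3.6401)

L_1 = √((6.0000−1.0000)² + (5.0000−3.5000)²) = 5.2202
L_2 = √((6.0000−1.0000)² + (0.0000−3.5000)²) = 6.1033
L_3 = √((0.0000−1.0000)² + (0.0000−3.5000)²) = 3.6401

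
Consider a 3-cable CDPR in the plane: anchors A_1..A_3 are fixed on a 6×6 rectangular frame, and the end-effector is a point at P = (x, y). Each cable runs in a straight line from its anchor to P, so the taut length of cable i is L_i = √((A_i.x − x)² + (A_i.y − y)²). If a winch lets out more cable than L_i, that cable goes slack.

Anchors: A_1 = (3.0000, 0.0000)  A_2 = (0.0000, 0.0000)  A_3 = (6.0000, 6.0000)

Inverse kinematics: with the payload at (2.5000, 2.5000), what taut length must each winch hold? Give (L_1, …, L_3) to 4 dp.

(2.5495, 3.5355, 4.9497)

cable 1: Δx=0.5000, Δy=-2.5000; L_1 = √(Δx²+Δy²) = 2.5495
cable 2: Δx=-2.5000, Δy=-2.5000; L_2 = √(Δx²+Δy²) = 3.5355
cable 3: Δx=3.5000, Δy=3.5000; L_3 = √(Δx²+Δy²) = 4.9497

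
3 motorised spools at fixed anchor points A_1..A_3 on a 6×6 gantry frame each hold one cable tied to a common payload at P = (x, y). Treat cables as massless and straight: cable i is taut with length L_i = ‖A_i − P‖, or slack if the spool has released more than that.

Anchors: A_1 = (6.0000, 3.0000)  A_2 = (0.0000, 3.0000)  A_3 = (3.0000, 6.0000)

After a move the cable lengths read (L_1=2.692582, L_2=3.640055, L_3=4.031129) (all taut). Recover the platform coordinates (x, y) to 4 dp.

(3.5000, 2.0000)

expand ‖A_i−P‖²=L_i² and subtract eq 1 (k_i ≔ ‖A_i‖²−L_i²)
k_1 = 36.0000+9.0000−7.2500 = 37.7500
eq1−eq2 → [12.0000  0.0000]·P = 42.0000
eq1−eq3 → [6.0000  -6.0000]·P = 9.0000
2×2 solve → P = (3.5000, 2.0000)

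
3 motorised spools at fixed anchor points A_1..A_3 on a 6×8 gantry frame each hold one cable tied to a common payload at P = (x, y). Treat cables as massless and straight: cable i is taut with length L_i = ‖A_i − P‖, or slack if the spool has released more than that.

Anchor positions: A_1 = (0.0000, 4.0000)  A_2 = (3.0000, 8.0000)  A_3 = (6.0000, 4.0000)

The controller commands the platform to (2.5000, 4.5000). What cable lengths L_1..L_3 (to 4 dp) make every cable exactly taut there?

(2.5495, 3.5355, 3.5355)

L_1: Δ = A_1−P = (-2.5000, -0.5000) → ‖Δ‖ = √6.5000 = 2.5495
L_2: Δ = A_2−P = (0.5000, 3.5000) → ‖Δ‖ = √12.5000 = 3.5355
L_3: Δ = A_3−P = (3.5000, -0.5000) → ‖Δ‖ = √12.5000 = 3.5355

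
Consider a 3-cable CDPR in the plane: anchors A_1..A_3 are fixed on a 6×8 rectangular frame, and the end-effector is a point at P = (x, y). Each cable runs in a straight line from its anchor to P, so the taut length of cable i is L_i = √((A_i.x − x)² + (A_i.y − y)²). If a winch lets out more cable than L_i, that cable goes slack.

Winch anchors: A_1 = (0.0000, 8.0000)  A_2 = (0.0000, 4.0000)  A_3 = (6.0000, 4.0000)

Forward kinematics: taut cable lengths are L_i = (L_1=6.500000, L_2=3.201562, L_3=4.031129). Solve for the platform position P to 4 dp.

(2.5000, 2.0000)

expand ‖A_i−P‖²=L_i² and subtract eq 1 (q_i ≔ ‖A_i‖²−L_i²)
q_1 = 0.0000+64.0000−42.2500 = 21.7500
eq1−eq2 → [0.0000  8.0000]·P = 16.0000
eq1−eq3 → [-12.0000  8.0000]·P = -14.0000
2×2 solve → P = (2.5000, 2.0000)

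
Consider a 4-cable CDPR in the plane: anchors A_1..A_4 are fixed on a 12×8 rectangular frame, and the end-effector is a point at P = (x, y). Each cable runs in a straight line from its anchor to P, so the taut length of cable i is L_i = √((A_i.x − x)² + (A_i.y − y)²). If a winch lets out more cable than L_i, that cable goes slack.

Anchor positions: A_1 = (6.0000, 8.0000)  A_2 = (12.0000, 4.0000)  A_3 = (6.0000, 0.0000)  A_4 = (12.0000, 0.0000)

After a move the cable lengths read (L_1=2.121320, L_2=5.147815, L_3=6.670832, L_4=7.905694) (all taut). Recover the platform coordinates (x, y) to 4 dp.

circle eqns → linear via eq_j − eq_1; set q_j = A_j·A_j − L_j²
q_1 = 36.0000+64.0000−4.5000 = 95.5000
-12.0000·x + 8.0000·y = q_1−q_2 = -38.0000
0.0000·x + 16.0000·y = q_1−q_3 = 104.0000
-12.0000·x + 16.0000·y = q_1−q_4 = 14.0000
solve first two rows → x=7.5000, y=6.5000
check cable 4: ‖A_4−P‖² = 62.5000 ≈ L_4² = 62.5000 ✓

(7.5000, 6.5000)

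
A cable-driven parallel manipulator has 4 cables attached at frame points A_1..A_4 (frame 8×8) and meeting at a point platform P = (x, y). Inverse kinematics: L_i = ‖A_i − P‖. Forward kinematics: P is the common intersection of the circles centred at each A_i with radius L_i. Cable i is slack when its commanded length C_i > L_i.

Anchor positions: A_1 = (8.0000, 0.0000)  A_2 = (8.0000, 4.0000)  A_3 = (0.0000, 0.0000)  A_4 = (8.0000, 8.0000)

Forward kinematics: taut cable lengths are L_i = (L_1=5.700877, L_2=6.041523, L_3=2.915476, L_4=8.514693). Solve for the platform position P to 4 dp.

(2.5000, 1.5000)

each cable: (A_i−P)·(A_i−P) = L_i²; let q_i = ‖A_i‖²−L_i²
q_1 = 64.0000+0.0000−32.5000 = 31.5000
row 1: 0.0000x − 8.0000y = -12.0000  (q_2=43.5000)
row 2: 16.0000x + 0.0000y = 40.0000  (q_3=-8.5000)
row 3: 0.0000x − 16.0000y = -24.0000  (q_4=55.5000)
Cramer on rows 1–2 → x = 2.5000, y = 1.5000
check cable 4: ‖A_4−P‖² = 72.5000 ≈ L_4² = 72.5000 ✓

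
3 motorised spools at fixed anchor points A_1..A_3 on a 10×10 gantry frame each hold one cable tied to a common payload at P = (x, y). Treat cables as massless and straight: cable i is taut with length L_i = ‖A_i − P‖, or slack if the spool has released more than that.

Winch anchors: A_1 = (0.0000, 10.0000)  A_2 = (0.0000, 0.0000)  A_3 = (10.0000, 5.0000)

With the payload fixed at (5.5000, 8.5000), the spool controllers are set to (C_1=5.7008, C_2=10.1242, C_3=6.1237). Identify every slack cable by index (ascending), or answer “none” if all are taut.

3

cable 1: L_1 = ‖A_1−P‖ = 5.7009;  C_1 = 5.7008 → taut
cable 2: L_2 = ‖A_2−P‖ = 10.1242;  C_2 = 10.1242 → taut
cable 3: L_3 = ‖A_3−P‖ = 5.7009;  C_3 = 6.1237 → slack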